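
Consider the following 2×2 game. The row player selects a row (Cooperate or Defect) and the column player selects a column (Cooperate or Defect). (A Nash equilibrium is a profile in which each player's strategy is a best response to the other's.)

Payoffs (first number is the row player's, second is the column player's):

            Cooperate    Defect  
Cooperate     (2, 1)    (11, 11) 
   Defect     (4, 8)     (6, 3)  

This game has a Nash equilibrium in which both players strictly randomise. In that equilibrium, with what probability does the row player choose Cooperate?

1/3

Let r be the probability that the row player plays Cooperate. In a completely mixed equilibrium, the column player must be indifferent between Cooperate and Defect.
The column player's expected payoff from Cooperate is r + 8(1−r); from Defect it is 11r + 3(1−r).
Setting these equal: −7r + 8 = 8r + 3, so r = 1/3.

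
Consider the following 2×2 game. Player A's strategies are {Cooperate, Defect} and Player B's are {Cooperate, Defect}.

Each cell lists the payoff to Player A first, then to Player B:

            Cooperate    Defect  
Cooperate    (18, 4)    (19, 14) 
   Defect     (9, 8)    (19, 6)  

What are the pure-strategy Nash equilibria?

(Cooperate, Defect)

(Cooperate, Cooperate): Player B prefers Defect (14 > 4) — not an equilibrium.
(Cooperate, Defect): Player A gets 19 ≥ 19 from Defect, and Player B gets 14 ≥ 4 from Cooperate — Nash equilibrium.
(Defect, Cooperate): Player A prefers Cooperate (18 > 9) — not an equilibrium.
(Defect, Defect): Player B prefers Cooperate (8 > 6) — not an equilibrium.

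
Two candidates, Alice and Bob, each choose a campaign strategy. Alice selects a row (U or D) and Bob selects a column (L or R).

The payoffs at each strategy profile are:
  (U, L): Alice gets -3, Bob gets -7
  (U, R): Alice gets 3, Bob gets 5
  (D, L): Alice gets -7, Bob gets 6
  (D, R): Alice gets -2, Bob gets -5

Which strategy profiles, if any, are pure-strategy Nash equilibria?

(U, R)

(U, L): Bob prefers R (5 > -7) — not an equilibrium.
(U, R): Alice gets 3 ≥ -2 from D, and Bob gets 5 ≥ -7 from L — Nash equilibrium.
(D, L): Alice prefers U (-3 > -7) — not an equilibrium.
(D, R): Alice prefers U (3 > -2); Bob prefers L (6 > -5) — not an equilibrium.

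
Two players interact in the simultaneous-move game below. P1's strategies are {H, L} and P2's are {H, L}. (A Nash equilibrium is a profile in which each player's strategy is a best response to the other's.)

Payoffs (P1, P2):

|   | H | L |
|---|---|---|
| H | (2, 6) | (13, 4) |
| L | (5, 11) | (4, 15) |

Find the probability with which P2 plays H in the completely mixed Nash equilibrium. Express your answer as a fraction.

Let y be the probability that P2 plays H. In a completely mixed equilibrium, P1 must be indifferent between H and L.
P1's expected payoff from H is 2y + 13(1−y); from L it is 5y + 4(1−y).
Setting these equal: −11y + 13 = y + 4, so y = 3/4.

3/4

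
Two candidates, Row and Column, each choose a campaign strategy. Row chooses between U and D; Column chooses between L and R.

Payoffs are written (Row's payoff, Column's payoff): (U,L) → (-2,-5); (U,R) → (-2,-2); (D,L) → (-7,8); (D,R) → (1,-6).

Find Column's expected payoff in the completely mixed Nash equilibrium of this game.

First find x, the probability Row plays U, from Column's indifference between L and R: −5x + 8(1−x) = −2x − 6(1−x), giving x = 14/17.
Since Column is indifferent in equilibrium, Column's expected payoff equals the payoff from either column against (14/17, 3/17). Using L: −5(14/17) + 8(3/17) = -46/17.

-46/17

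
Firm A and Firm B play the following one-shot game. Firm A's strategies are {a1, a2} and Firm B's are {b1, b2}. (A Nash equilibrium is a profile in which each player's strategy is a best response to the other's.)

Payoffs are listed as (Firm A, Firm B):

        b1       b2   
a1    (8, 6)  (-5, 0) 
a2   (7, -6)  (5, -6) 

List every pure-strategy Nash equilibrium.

(a1, b1): Firm A gets 8 ≥ 7 from a2, and Firm B gets 6 ≥ 0 from b2 — Nash equilibrium.
(a1, b2): Firm A prefers a2 (5 > -5); Firm B prefers b1 (6 > 0) — not an equilibrium.
(a2, b1): Firm A prefers a1 (8 > 7) — not an equilibrium.
(a2, b2): Firm A gets 5 ≥ -5 from a1, and Firm B gets -6 ≥ -6 from b1 — Nash equilibrium.

(a1, b1) and (a2, b2)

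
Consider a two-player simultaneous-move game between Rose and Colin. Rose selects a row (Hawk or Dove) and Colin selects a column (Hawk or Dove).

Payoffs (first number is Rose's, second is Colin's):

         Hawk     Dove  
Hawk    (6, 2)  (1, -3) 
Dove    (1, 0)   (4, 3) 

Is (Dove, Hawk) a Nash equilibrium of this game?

No

At (Dove, Hawk), Rose earns 1; switching to Hawk would give 6, so Rose would deviate.
Colin earns 0; switching to Dove would give 3, so Colin would deviate.
Since at least one player can profitably deviate, this is not a Nash equilibrium.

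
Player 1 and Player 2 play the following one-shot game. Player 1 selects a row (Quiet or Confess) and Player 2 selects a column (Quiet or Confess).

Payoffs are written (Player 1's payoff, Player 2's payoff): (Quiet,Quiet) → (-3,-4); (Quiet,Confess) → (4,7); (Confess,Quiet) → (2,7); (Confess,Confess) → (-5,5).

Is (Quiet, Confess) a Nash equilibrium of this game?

At (Quiet, Confess), Player 1 earns 4; switching to Confess would give -5, so Player 1 has no profitable deviation.
Player 2 earns 7; switching to Quiet would give -4, so Player 2 has no profitable deviation.
Neither player can gain by a unilateral deviation, so this profile is a Nash equilibrium.

Yes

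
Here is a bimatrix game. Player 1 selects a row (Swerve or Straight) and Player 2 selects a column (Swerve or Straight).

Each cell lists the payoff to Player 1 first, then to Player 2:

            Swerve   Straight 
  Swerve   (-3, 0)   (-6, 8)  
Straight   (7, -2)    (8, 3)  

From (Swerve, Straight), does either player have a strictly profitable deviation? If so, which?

Player 1 at (Swerve, Straight) earns -6; deviating to Straight yields 8 — a strict improvement.
Player 2 earns 8; deviating to Swerve yields 0 — not better.
Only Player 1 has a strictly profitable deviation.

Player 1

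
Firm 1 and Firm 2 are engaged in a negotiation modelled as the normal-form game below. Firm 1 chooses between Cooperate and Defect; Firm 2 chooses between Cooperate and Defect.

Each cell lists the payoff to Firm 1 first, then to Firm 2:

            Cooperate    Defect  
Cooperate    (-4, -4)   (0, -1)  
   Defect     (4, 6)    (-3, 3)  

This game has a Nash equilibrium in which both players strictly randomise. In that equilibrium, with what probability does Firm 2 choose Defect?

8/11

Let q be the probability that Firm 2 plays Cooperate. In a completely mixed equilibrium, Firm 1 must be indifferent between Cooperate and Defect.
Firm 1's expected payoff from Cooperate is −4q; from Defect it is 4q − 3(1−q).
Setting these equal: −4q = 7q − 3, so q = 3/11.
Therefore Firm 2 plays Defect with probability 1 − 3/11 = 8/11.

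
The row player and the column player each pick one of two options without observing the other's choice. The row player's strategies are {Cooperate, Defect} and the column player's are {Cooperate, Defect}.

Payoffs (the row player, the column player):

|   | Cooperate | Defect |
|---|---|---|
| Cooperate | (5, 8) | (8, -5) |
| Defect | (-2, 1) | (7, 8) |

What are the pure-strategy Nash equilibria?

(Cooperate, Cooperate): the row player gets 5 ≥ -2 from Defect, and the column player gets 8 ≥ -5 from Defect — Nash equilibrium.
(Cooperate, Defect): the column player prefers Cooperate (8 > -5) — not an equilibrium.
(Defect, Cooperate): the row player prefers Cooperate (5 > -2); the column player prefers Defect (8 > 1) — not an equilibrium.
(Defect, Defect): the row player prefers Cooperate (8 > 7) — not an equilibrium.

(Cooperate, Cooperate)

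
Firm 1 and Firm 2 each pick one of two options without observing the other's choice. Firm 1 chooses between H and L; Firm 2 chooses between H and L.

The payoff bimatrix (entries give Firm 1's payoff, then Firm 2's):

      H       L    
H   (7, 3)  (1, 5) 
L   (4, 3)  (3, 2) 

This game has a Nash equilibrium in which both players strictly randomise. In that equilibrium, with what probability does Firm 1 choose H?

1/3

Let p be the probability that Firm 1 plays H. In a completely mixed equilibrium, Firm 2 must be indifferent between H and L.
Firm 2's expected payoff from H is 3p + 3(1−p); from L it is 5p + 2(1−p).
Setting these equal: 3 = 3p + 2, so p = 1/3.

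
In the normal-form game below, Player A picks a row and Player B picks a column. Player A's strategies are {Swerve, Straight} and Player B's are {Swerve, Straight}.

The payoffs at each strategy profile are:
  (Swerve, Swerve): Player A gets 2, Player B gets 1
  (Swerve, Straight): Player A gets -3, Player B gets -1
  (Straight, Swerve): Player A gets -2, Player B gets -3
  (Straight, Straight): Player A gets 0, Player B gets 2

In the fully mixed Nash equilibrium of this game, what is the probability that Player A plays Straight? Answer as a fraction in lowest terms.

Let p be the probability that Player A plays Swerve. In a completely mixed equilibrium, Player B must be indifferent between Swerve and Straight.
Player B's expected payoff from Swerve is p − 3(1−p); from Straight it is −p + 2(1−p).
Setting these equal: 4p − 3 = −3p + 2, so p = 5/7.
Therefore Player A plays Straight with probability 1 − 5/7 = 2/7.

2/7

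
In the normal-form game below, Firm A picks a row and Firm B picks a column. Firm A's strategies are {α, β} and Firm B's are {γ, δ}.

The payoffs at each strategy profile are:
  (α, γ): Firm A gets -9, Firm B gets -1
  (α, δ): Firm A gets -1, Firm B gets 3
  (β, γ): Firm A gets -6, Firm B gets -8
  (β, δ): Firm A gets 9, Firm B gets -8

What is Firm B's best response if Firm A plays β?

either — both γ and δ are best responses

Against β, Firm B earns -8 from γ and -8 from δ.
So either strategy is a best response.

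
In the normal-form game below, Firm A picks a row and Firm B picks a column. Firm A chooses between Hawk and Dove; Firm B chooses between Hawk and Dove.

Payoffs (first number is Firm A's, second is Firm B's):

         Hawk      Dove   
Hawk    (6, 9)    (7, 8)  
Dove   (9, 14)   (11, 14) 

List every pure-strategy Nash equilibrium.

(Hawk, Hawk): Firm A prefers Dove (9 > 6) — not an equilibrium.
(Hawk, Dove): Firm A prefers Dove (11 > 7); Firm B prefers Hawk (9 > 8) — not an equilibrium.
(Dove, Hawk): Firm A gets 9 ≥ 6 from Hawk, and Firm B gets 14 ≥ 14 from Dove — Nash equilibrium.
(Dove, Dove): Firm A gets 11 ≥ 7 from Hawk, and Firm B gets 14 ≥ 14 from Hawk — Nash equilibrium.

(Dove, Hawk) and (Dove, Dove)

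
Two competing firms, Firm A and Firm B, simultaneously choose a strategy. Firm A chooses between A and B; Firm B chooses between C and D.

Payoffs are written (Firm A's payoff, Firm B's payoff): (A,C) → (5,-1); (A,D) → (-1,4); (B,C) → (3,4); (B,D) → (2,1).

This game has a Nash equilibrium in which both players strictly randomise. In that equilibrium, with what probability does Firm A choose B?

Let r be the probability that Firm A plays A. In a completely mixed equilibrium, Firm B must be indifferent between C and D.
Firm B's expected payoff from C is −r + 4(1−r); from D it is 4r + (1−r).
Setting these equal: −5r + 4 = 3r + 1, so r = 3/8.
Therefore Firm A plays B with probability 1 − 3/8 = 5/8.

5/8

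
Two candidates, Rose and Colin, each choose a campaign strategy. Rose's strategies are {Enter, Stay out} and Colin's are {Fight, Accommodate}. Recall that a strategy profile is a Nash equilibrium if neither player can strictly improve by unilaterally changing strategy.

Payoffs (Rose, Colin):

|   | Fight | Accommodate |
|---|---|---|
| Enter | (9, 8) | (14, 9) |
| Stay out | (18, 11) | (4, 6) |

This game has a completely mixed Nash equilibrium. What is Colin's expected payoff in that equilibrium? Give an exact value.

First find p, the probability Rose plays Enter, from Colin's indifference between Fight and Accommodate: 8p + 11(1−p) = 9p + 6(1−p), giving p = 5/6.
Since Colin is indifferent in equilibrium, Colin's expected payoff equals the payoff from either column against (5/6, 1/6). Using Fight: 8(5/6) + 11(1/6) = 17/2.

17/2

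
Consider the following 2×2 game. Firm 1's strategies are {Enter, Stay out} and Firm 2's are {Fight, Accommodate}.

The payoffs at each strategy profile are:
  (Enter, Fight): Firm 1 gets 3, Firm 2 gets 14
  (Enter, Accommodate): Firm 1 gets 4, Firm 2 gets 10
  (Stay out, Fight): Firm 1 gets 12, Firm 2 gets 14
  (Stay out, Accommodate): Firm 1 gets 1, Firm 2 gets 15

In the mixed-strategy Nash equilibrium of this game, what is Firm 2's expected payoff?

14

First find p, the probability Firm 1 plays Enter, from Firm 2's indifference between Fight and Accommodate: 14p + 14(1−p) = 10p + 15(1−p), giving p = 1/5.
Since Firm 2 is indifferent in equilibrium, Firm 2's expected payoff equals the payoff from either column against (1/5, 4/5). Using Fight: 14(1/5) + 14(4/5) = 14.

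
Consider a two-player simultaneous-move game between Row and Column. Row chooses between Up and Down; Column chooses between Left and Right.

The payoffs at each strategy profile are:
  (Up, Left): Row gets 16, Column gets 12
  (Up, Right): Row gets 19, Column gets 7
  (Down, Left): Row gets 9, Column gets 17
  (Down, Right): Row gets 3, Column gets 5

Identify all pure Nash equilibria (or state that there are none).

(Up, Left)

(Up, Left): Row gets 16 ≥ 9 from Down, and Column gets 12 ≥ 7 from Right — Nash equilibrium.
(Up, Right): Column prefers Left (12 > 7) — not an equilibrium.
(Down, Left): Row prefers Up (16 > 9) — not an equilibrium.
(Down, Right): Row prefers Up (19 > 3); Column prefers Left (17 > 5) — not an equilibrium.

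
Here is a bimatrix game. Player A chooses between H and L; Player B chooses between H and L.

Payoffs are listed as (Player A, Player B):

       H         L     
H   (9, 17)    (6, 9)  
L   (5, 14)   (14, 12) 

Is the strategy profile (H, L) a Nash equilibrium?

No

At (H, L), Player A earns 6; switching to L would give 14, so Player A would deviate.
Player B earns 9; switching to H would give 17, so Player B would deviate.
Since at least one player can profitably deviate, this is not a Nash equilibrium.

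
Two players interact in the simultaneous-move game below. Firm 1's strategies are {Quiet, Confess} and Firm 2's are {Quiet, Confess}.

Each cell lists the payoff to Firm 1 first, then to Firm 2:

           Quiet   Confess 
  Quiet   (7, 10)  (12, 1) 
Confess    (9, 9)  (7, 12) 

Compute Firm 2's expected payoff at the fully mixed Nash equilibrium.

First find x, the probability Firm 1 plays Quiet, from Firm 2's indifference between Quiet and Confess: 10x + 9(1−x) = x + 12(1−x), giving x = 1/4.
Since Firm 2 is indifferent in equilibrium, Firm 2's expected payoff equals the payoff from either column against (1/4, 3/4). Using Quiet: 10(1/4) + 9(3/4) = 37/4.

37/4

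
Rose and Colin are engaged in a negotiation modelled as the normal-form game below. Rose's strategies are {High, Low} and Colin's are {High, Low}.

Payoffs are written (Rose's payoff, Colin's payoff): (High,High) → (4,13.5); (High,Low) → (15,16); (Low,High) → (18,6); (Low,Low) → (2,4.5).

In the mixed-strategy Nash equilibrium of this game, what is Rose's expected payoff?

First find y, the probability Colin plays High, from Rose's indifference between High and Low: 4y + 15(1−y) = 18y + 2(1−y), giving y = 13/27.
Since Rose is indifferent in equilibrium, Rose's expected payoff equals the payoff from either row against (13/27, 14/27). Using High: 4(13/27) + 15(14/27) = 262/27.

262/27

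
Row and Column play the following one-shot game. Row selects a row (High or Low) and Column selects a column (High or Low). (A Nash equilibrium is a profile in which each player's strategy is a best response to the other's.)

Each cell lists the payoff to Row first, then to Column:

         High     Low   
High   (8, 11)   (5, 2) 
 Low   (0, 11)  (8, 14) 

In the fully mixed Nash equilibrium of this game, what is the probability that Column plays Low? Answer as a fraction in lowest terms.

Let q be the probability that Column plays High. In a completely mixed equilibrium, Row must be indifferent between High and Low.
Row's expected payoff from High is 8q + 5(1−q); from Low it is 8(1−q).
Setting these equal: 3q + 5 = −8q + 8, so q = 3/11.
Therefore Column plays Low with probability 1 − 3/11 = 8/11.

8/11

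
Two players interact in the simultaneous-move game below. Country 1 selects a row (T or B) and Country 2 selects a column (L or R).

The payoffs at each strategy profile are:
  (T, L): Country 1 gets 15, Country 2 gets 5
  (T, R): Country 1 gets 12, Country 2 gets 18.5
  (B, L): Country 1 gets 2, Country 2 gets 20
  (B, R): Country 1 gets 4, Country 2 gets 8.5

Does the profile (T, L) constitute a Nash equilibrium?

No

At (T, L), Country 1 earns 15; switching to B would give 2, so Country 1 has no profitable deviation.
Country 2 earns 5; switching to R would give 18.5, so Country 2 would deviate.
Since at least one player can profitably deviate, this is not a Nash equilibrium.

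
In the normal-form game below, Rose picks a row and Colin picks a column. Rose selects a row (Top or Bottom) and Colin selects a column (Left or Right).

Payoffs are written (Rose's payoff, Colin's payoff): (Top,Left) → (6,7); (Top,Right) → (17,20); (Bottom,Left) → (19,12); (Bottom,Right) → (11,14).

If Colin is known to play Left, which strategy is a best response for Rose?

Bottom

Against Left, Rose earns 6 from Top and 19 from Bottom.
So Bottom is the best response.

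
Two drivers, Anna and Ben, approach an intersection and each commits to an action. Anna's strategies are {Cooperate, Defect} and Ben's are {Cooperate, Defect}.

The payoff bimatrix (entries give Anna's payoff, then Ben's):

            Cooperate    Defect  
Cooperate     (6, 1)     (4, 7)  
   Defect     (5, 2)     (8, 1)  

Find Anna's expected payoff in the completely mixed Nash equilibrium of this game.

28/5

First find y, the probability Ben plays Cooperate, from Anna's indifference between Cooperate and Defect: 6y + 4(1−y) = 5y + 8(1−y), giving y = 4/5.
Since Anna is indifferent in equilibrium, Anna's expected payoff equals the payoff from either row against (4/5, 1/5). Using Cooperate: 6(4/5) + 4(1/5) = 28/5.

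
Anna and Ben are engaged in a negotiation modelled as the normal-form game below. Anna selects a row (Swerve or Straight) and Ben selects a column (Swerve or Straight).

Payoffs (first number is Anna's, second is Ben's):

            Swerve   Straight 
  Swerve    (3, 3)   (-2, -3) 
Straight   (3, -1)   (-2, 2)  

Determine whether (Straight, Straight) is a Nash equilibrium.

At (Straight, Straight), Anna earns -2; switching to Swerve would give -2, so Anna has no profitable deviation.
Ben earns 2; switching to Swerve would give -1, so Ben has no profitable deviation.
Neither player can gain by a unilateral deviation, so this profile is a Nash equilibrium.

Yes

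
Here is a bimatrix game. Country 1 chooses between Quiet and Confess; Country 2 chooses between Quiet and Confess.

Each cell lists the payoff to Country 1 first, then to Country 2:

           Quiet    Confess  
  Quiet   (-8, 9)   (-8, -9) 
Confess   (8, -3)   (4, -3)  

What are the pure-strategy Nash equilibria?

(Confess, Quiet) and (Confess, Confess)

(Quiet, Quiet): Country 1 prefers Confess (8 > -8) — not an equilibrium.
(Quiet, Confess): Country 1 prefers Confess (4 > -8); Country 2 prefers Quiet (9 > -9) — not an equilibrium.
(Confess, Quiet): Country 1 gets 8 ≥ -8 from Quiet, and Country 2 gets -3 ≥ -3 from Confess — Nash equilibrium.
(Confess, Confess): Country 1 gets 4 ≥ -8 from Quiet, and Country 2 gets -3 ≥ -3 from Quiet — Nash equilibrium.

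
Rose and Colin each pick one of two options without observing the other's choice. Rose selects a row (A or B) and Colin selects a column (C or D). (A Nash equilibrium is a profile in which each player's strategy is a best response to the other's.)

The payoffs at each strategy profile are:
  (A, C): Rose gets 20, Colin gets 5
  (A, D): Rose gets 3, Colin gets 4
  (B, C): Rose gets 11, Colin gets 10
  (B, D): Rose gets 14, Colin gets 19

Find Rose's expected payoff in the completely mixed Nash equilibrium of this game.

247/20

First find y, the probability Colin plays C, from Rose's indifference between A and B: 20y + 3(1−y) = 11y + 14(1−y), giving y = 11/20.
Since Rose is indifferent in equilibrium, Rose's expected payoff equals the payoff from either row against (11/20, 9/20). Using A: 20(11/20) + 3(9/20) = 247/20.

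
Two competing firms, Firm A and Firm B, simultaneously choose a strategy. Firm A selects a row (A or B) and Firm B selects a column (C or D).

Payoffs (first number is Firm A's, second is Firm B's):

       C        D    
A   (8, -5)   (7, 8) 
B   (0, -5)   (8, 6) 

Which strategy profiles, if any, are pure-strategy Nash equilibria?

(B, D)

(A, C): Firm B prefers D (8 > -5) — not an equilibrium.
(A, D): Firm A prefers B (8 > 7) — not an equilibrium.
(B, C): Firm A prefers A (8 > 0); Firm B prefers D (6 > -5) — not an equilibrium.
(B, D): Firm A gets 8 ≥ 7 from A, and Firm B gets 6 ≥ -5 from C — Nash equilibrium.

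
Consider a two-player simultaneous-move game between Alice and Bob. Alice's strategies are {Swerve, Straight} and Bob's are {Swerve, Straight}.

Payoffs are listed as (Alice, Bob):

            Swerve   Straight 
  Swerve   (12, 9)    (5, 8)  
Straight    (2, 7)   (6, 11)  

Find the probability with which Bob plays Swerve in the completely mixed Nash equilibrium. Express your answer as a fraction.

1/11

Let y be the probability that Bob plays Swerve. In a completely mixed equilibrium, Alice must be indifferent between Swerve and Straight.
Alice's expected payoff from Swerve is 12y + 5(1−y); from Straight it is 2y + 6(1−y).
Setting these equal: 7y + 5 = −4y + 6, so y = 1/11.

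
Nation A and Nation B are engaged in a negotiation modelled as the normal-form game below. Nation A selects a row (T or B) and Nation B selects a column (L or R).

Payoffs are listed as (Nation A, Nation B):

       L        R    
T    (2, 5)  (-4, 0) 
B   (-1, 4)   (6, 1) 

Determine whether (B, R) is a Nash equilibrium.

At (B, R), Nation A earns 6; switching to T would give -4, so Nation A has no profitable deviation.
Nation B earns 1; switching to L would give 4, so Nation B would deviate.
Since at least one player can profitably deviate, this is not a Nash equilibrium.

No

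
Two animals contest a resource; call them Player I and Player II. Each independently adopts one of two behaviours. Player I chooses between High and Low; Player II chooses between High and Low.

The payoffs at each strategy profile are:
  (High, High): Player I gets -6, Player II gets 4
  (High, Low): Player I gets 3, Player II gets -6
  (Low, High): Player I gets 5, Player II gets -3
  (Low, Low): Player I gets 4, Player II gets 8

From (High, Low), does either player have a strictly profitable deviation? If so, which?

Both

Player I at (High, Low) earns 3; deviating to Low yields 4 — a strict improvement.
Player II earns -6; deviating to High yields 4 — a strict improvement.
Both Player I and Player II have strictly profitable deviations.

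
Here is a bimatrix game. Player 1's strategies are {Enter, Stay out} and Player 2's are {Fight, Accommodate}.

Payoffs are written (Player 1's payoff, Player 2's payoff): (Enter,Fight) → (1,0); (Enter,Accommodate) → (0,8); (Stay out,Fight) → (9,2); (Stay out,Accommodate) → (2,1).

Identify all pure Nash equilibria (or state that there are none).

(Stay out, Fight)

(Enter, Fight): Player 1 prefers Stay out (9 > 1); Player 2 prefers Accommodate (8 > 0) — not an equilibrium.
(Enter, Accommodate): Player 1 prefers Stay out (2 > 0) — not an equilibrium.
(Stay out, Fight): Player 1 gets 9 ≥ 1 from Enter, and Player 2 gets 2 ≥ 1 from Accommodate — Nash equilibrium.
(Stay out, Accommodate): Player 2 prefers Fight (2 > 1) — not an equilibrium.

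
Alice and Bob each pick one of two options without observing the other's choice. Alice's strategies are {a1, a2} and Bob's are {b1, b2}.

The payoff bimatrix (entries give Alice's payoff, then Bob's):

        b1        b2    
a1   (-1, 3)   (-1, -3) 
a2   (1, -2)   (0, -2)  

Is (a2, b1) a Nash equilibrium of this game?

At (a2, b1), Alice earns 1; switching to a1 would give -1, so Alice has no profitable deviation.
Bob earns -2; switching to b2 would give -2, so Bob has no profitable deviation.
Neither player can gain by a unilateral deviation, so this profile is a Nash equilibrium.

Yes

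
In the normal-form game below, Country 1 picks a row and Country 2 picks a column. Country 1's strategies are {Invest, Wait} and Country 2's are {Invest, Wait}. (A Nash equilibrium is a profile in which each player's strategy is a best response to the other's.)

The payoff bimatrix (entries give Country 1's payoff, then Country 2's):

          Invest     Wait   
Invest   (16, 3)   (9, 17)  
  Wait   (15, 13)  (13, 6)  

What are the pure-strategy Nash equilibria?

none

(Invest, Invest): Country 2 prefers Wait (17 > 3) — not an equilibrium.
(Invest, Wait): Country 1 prefers Wait (13 > 9) — not an equilibrium.
(Wait, Invest): Country 1 prefers Invest (16 > 15) — not an equilibrium.
(Wait, Wait): Country 2 prefers Invest (13 > 6) — not an equilibrium.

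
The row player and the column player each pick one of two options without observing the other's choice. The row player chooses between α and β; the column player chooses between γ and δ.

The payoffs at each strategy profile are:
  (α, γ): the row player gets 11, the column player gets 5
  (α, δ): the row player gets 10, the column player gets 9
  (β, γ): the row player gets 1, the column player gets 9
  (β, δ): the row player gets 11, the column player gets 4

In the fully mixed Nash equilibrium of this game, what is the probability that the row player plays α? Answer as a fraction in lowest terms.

Let x be the probability that the row player plays α. In a completely mixed equilibrium, the column player must be indifferent between γ and δ.
The column player's expected payoff from γ is 5x + 9(1−x); from δ it is 9x + 4(1−x).
Setting these equal: −4x + 9 = 5x + 4, so x = 5/9.

5/9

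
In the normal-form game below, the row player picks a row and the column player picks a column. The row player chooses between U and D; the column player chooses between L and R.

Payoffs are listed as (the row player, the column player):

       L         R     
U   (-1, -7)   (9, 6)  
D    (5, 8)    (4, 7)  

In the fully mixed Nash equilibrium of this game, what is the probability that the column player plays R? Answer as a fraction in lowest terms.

Let y be the probability that the column player plays L. In a completely mixed equilibrium, the row player must be indifferent between U and D.
The row player's expected payoff from U is −y + 9(1−y); from D it is 5y + 4(1−y).
Setting these equal: −10y + 9 = y + 4, so y = 5/11.
Therefore the column player plays R with probability 1 − 5/11 = 6/11.

6/11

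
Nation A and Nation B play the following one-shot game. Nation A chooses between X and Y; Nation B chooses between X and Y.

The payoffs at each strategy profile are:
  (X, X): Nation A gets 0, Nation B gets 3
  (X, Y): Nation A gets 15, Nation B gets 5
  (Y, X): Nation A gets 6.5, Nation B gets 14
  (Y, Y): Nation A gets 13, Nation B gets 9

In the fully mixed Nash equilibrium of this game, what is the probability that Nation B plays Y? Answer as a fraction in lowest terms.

Let c be the probability that Nation B plays X. In a completely mixed equilibrium, Nation A must be indifferent between X and Y.
Nation A's expected payoff from X is 15(1−c); from Y it is 6.5c + 13(1−c).
Setting these equal: −15c + 15 = −6.5c + 13, so c = 4/17.
Therefore Nation B plays Y with probability 1 − 4/17 = 13/17.

13/17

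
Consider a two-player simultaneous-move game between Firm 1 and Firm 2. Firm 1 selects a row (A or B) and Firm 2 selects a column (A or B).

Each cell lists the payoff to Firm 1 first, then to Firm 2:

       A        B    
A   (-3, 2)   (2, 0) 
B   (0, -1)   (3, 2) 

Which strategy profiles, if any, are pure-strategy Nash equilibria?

(A, A): Firm 1 prefers B (0 > -3) — not an equilibrium.
(A, B): Firm 1 prefers B (3 > 2); Firm 2 prefers A (2 > 0) — not an equilibrium.
(B, A): Firm 2 prefers B (2 > -1) — not an equilibrium.
(B, B): Firm 1 gets 3 ≥ 2 from A, and Firm 2 gets 2 ≥ -1 from A — Nash equilibrium.

(B, B)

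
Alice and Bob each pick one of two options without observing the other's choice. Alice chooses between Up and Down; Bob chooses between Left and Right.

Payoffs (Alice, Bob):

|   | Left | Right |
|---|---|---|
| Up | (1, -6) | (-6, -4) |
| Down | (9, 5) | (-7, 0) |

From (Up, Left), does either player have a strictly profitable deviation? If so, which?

Both

Alice at (Up, Left) earns 1; deviating to Down yields 9 — a strict improvement.
Bob earns -6; deviating to Right yields -4 — a strict improvement.
Both Alice and Bob have strictly profitable deviations.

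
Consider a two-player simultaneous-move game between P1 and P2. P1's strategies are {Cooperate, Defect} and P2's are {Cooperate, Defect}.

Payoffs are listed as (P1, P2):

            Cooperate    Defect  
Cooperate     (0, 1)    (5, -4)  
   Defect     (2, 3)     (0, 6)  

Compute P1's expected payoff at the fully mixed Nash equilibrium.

First find y, the probability P2 plays Cooperate, from P1's indifference between Cooperate and Defect: 5(1−y) = 2y, giving y = 5/7.
Since P1 is indifferent in equilibrium, P1's expected payoff equals the payoff from either row against (5/7, 2/7). Using Cooperate: 5(2/7) = 10/7.

10/7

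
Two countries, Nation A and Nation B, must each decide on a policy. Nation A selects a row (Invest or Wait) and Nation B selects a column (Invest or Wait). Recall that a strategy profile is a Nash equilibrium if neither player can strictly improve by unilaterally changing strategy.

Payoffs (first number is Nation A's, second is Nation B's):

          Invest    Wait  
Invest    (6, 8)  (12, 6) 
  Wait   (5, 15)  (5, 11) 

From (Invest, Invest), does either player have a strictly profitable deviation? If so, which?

Nation A at (Invest, Invest) earns 6; deviating to Wait yields 5 — not better.
Nation B earns 8; deviating to Wait yields 6 — not better.
Neither player can strictly improve; the profile is a Nash equilibrium.

Neither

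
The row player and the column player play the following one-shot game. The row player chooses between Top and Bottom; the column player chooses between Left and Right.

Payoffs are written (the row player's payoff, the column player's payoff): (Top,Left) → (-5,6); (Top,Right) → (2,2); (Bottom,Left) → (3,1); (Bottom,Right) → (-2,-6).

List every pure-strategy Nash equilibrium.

(Bottom, Left)

(Top, Left): the row player prefers Bottom (3 > -5) — not an equilibrium.
(Top, Right): the column player prefers Left (6 > 2) — not an equilibrium.
(Bottom, Left): the row player gets 3 ≥ -5 from Top, and the column player gets 1 ≥ -6 from Right — Nash equilibrium.
(Bottom, Right): the row player prefers Top (2 > -2); the column player prefers Left (1 > -6) — not an equilibrium.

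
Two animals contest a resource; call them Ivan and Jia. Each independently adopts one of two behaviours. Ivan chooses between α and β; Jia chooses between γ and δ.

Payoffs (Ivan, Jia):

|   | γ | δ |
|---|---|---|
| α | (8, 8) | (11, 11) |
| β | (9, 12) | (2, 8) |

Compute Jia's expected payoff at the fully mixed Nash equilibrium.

First find x, the probability Ivan plays α, from Jia's indifference between γ and δ: 8x + 12(1−x) = 11x + 8(1−x), giving x = 4/7.
Since Jia is indifferent in equilibrium, Jia's expected payoff equals the payoff from either column against (4/7, 3/7). Using γ: 8(4/7) + 12(3/7) = 68/7.

68/7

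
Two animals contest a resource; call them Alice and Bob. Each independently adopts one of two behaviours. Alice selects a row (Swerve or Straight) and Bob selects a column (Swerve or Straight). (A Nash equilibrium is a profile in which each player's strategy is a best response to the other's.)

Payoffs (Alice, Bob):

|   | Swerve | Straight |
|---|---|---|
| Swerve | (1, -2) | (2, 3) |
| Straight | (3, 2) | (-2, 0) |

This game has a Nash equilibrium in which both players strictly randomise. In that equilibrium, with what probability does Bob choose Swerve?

2/3

Let c be the probability that Bob plays Swerve. In a completely mixed equilibrium, Alice must be indifferent between Swerve and Straight.
Alice's expected payoff from Swerve is c + 2(1−c); from Straight it is 3c − 2(1−c).
Setting these equal: −c + 2 = 5c − 2, so c = 2/3.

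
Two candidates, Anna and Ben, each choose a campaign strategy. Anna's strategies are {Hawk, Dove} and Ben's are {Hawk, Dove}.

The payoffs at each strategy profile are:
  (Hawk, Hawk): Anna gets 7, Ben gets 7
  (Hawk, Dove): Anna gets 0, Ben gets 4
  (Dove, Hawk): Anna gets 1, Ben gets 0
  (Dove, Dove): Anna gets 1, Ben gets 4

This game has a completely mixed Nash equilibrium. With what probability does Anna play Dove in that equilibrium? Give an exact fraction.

3/7

Let p be the probability that Anna plays Hawk. In a completely mixed equilibrium, Ben must be indifferent between Hawk and Dove.
Ben's expected payoff from Hawk is 7p; from Dove it is 4p + 4(1−p).
Setting these equal: 7p = 4, so p = 4/7.
Therefore Anna plays Dove with probability 1 − 4/7 = 3/7.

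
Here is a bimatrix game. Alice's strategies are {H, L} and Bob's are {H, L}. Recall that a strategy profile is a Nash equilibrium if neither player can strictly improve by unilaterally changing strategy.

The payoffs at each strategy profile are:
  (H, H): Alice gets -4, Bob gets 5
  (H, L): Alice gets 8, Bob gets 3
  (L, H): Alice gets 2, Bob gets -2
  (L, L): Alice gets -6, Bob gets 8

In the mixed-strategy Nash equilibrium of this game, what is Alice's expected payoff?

First find q, the probability Bob plays H, from Alice's indifference between H and L: −4q + 8(1−q) = 2q − 6(1−q), giving q = 7/10.
Since Alice is indifferent in equilibrium, Alice's expected payoff equals the payoff from either row against (7/10, 3/10). Using H: −4(7/10) + 8(3/10) = -2/5.

-2/5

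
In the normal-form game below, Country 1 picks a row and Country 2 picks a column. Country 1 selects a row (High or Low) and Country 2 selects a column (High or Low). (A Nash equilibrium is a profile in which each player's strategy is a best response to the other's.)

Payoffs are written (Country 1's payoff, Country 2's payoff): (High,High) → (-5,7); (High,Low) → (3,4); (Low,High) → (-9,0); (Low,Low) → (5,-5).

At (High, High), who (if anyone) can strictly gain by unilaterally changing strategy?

Neither

Country 1 at (High, High) earns -5; deviating to Low yields -9 — not better.
Country 2 earns 7; deviating to Low yields 4 — not better.
Neither player can strictly improve; the profile is a Nash equilibrium.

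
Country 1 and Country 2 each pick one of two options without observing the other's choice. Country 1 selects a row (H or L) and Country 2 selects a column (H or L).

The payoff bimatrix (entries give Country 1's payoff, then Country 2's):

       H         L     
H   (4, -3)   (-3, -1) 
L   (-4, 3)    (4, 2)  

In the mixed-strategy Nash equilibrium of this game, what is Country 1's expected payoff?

4/15

First find y, the probability Country 2 plays H, from Country 1's indifference between H and L: 4y − 3(1−y) = −4y + 4(1−y), giving y = 7/15.
Since Country 1 is indifferent in equilibrium, Country 1's expected payoff equals the payoff from either row against (7/15, 8/15). Using H: 4(7/15) − 3(8/15) = 4/15.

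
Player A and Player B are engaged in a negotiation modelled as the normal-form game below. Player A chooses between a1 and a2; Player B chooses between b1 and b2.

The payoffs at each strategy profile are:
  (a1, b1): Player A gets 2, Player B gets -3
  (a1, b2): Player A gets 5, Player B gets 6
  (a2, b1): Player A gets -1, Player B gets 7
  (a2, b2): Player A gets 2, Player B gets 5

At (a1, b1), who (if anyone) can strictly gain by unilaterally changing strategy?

Player B

Player A at (a1, b1) earns 2; deviating to a2 yields -1 — not better.
Player B earns -3; deviating to b2 yields 6 — a strict improvement.
Only Player B has a strictly profitable deviation.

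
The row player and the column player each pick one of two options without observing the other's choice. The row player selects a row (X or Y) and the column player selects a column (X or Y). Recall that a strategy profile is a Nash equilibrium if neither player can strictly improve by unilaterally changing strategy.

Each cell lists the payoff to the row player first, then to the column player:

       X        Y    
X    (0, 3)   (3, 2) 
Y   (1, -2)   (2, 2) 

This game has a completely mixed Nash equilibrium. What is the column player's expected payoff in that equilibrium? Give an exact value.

2

First find x, the probability the row player plays X, from the column player's indifference between X and Y: 3x − 2(1−x) = 2x + 2(1−x), giving x = 4/5.
Since the column player is indifferent in equilibrium, the column player's expected payoff equals the payoff from either column against (4/5, 1/5). Using X: 3(4/5) − 2(1/5) = 2.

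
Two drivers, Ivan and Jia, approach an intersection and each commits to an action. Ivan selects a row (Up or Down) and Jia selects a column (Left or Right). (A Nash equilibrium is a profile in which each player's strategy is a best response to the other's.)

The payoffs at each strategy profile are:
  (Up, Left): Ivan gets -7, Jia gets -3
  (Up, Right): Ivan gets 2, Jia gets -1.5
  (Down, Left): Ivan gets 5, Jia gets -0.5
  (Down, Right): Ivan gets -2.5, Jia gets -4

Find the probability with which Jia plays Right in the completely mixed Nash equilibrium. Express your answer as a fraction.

8/11

Let q be the probability that Jia plays Left. In a completely mixed equilibrium, Ivan must be indifferent between Up and Down.
Ivan's expected payoff from Up is −7q + 2(1−q); from Down it is 5q − 2.5(1−q).
Setting these equal: −9q + 2 = 7.5q − 2.5, so q = 3/11.
Therefore Jia plays Right with probability 1 − 3/11 = 8/11.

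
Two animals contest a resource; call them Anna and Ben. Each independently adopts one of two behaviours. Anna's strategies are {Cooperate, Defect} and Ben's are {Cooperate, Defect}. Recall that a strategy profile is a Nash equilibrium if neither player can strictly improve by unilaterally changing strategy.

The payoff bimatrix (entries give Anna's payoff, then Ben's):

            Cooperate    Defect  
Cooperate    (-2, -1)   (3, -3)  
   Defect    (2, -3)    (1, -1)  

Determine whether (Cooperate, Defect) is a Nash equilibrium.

No

At (Cooperate, Defect), Anna earns 3; switching to Defect would give 1, so Anna has no profitable deviation.
Ben earns -3; switching to Cooperate would give -1, so Ben would deviate.
Since at least one player can profitably deviate, this is not a Nash equilibrium.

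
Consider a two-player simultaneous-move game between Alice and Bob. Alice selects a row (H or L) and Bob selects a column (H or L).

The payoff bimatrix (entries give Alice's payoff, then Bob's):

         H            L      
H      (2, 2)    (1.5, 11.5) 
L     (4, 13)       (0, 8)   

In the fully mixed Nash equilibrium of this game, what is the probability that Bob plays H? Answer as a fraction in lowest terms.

Let q be the probability that Bob plays H. In a completely mixed equilibrium, Alice must be indifferent between H and L.
Alice's expected payoff from H is 2q + 1.5(1−q); from L it is 4q.
Setting these equal: 0.5q + 1.5 = 4q, so q = 3/7.

3/7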